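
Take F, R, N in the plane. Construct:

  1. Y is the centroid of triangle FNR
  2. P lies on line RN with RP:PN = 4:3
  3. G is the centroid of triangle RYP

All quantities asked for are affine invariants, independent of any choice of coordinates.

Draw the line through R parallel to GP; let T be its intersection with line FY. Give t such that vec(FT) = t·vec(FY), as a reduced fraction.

Choose coordinates F = (0, 0), R = (1, 0), N = (0, 1).
1. Y is the centroid of triangle FNR ⇒ Y = (1/3, 1/3)
2. P lies on line RN with RP:PN = 4:3 ⇒ P = (3/7, 4/7)
3. G is the centroid of triangle RYP ⇒ G = (37/63, 19/63)
through R parallel to GP: direction (-10/63, 17/63); meets FY at T = (17/27, 17/27)
T = F + t·(Y−F) with t = 17/9

t = 17/9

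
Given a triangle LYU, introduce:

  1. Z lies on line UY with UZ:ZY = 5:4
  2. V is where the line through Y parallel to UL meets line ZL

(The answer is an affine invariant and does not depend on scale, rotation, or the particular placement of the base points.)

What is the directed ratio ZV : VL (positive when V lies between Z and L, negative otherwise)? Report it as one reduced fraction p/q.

ZV:VL = -4/9

Set L = (0, 0), Y = (1, 0), U = (0, 1); any affine frame gives the same invariant.
1. Z lies on line UY with UZ:ZY = 5:4 ⇒ Z = (5/9, 4/9)
2. V is where the line through Y parallel to UL meets line ZL ⇒ V = (1, 4/5)
V = Z + t·(L−Z) with t = -4/5, so ZV:VL = t:(1−t) = -4/5:9/5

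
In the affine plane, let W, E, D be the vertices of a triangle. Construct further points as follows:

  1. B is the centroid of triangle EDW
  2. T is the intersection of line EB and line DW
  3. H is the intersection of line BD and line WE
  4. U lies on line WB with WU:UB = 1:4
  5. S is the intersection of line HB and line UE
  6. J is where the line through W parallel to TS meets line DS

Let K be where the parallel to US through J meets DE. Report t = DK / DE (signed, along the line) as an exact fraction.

Choose coordinates W = (0, 0), E = (1, 0), D = (0, 1).
1. B is the centroid of triangle EDW ⇒ B = (1/3, 1/3)
2. T is the intersection of line EB and line DW ⇒ T = (0, 1/2)
3. H is the intersection of line BD and line WE ⇒ H = (1/2, 0)
4. U lies on line WB with WU:UB = 1:4 ⇒ U = (1/15, 1/15)
5. S is the intersection of line HB and line UE ⇒ S = (13/27, 1/27)
6. J is where the line through W parallel to TS meets line DS ⇒ J = (26/27, -25/27)
through J parallel to US: direction (56/135, -4/135); meets DE at K = (2, -1)
K = D + t·(E−D) with t = 2

t = 2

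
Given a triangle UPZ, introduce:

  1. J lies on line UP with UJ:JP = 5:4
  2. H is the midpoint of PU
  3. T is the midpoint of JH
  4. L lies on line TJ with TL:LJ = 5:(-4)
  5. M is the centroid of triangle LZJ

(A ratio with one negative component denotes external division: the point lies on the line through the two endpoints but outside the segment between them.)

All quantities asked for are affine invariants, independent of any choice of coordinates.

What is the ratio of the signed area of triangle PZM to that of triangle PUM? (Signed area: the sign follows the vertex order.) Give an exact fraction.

[PZM]:[PUM] = -7/9

Choose coordinates U = (0, 0), P = (1, 0), Z = (0, 1).
1. J lies on line UP with UJ:JP = 5:4 ⇒ J = (5/9, 0)
2. H is the midpoint of PU ⇒ H = (1/2, 0)
3. T is the midpoint of JH ⇒ T = (19/36, 0)
4. L lies on line TJ with TL:LJ = 5:(-4) ⇒ L = (2/3, 0)
5. M is the centroid of triangle LZJ ⇒ M = (11/27, 1/3)
2·[PZM] = 7/27, 2·[PUM] = -1/3
[PZM]:[PUM] = 7/27:-1/3 = -7/9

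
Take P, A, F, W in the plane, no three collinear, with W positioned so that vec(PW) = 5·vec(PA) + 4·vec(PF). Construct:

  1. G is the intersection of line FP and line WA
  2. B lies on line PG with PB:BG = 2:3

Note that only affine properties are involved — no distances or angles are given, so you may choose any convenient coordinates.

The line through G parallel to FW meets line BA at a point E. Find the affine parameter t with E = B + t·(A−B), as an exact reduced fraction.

Set P = (0, 0), A = (1, 0), F = (0, 1), W = (5, 4); any affine frame gives the same invariant.
1. G is the intersection of line FP and line WA ⇒ G = (0, -1)
2. B lies on line PG with PB:BG = 2:3 ⇒ B = (0, -2/5)
through G parallel to FW: direction (5, 3); meets BA at E = (3, 4/5)
E = B + t·(A−B) with t = 3

t = 3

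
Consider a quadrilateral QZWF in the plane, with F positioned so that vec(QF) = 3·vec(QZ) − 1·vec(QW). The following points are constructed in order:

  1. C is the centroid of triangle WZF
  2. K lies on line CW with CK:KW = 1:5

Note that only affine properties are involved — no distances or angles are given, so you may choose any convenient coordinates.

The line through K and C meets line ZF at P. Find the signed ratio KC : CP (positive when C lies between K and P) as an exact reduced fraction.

KC:CP = 1/3

Choose coordinates Q = (0, 0), Z = (1, 0), W = (0, 1), F = (3, -1).
1. C is the centroid of triangle WZF ⇒ C = (4/3, 0)
2. K lies on line CW with CK:KW = 1:5 ⇒ K = (10/9, 1/6)
line KC meets ZF at P = (2, -1/2)
C = K + t·(P−K) with t = 1/4, so KC:CP = 1/4:3/4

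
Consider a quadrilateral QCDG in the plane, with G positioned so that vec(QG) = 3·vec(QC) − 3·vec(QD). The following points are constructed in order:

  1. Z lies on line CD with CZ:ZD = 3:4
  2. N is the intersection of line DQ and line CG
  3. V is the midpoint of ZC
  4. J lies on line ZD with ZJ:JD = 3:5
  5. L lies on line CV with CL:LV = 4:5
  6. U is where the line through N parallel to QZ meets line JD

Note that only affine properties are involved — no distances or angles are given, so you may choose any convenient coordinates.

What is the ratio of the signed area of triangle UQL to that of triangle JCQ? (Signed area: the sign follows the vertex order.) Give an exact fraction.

[UQL]:[JCQ] = -50/27

Set Q = (0, 0), C = (1, 0), D = (0, 1), G = (3, -3); any affine frame gives the same invariant.
1. Z lies on line CD with CZ:ZD = 3:4 ⇒ Z = (4/7, 3/7)
2. N is the intersection of line DQ and line CG ⇒ N = (0, 3/2)
3. V is the midpoint of ZC ⇒ V = (11/14, 3/14)
4. J lies on line ZD with ZJ:JD = 3:5 ⇒ J = (5/14, 9/14)
5. L lies on line CV with CL:LV = 4:5 ⇒ L = (19/21, 2/21)
6. U is where the line through N parallel to QZ meets line JD ⇒ U = (-2/7, 9/7)
2·[UQL] = 25/21, 2·[JCQ] = -9/14
[UQL]:[JCQ] = 25/21:-9/14 = -50/27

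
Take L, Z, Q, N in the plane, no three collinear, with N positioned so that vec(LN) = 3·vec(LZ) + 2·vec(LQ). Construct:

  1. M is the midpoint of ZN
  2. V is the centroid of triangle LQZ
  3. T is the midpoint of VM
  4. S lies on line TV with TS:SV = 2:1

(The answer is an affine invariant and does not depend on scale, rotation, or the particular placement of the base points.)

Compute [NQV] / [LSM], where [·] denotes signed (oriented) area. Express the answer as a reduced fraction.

Set L = (0, 0), Z = (1, 0), Q = (0, 1), N = (3, 2); any affine frame gives the same invariant.
1. M is the midpoint of ZN ⇒ M = (2, 1)
2. V is the centroid of triangle LQZ ⇒ V = (1/3, 1/3)
3. T is the midpoint of VM ⇒ T = (7/6, 2/3)
4. S lies on line TV with TS:SV = 2:1 ⇒ S = (11/18, 4/9)
2·[NQV] = 7/3, 2·[LSM] = -5/18
[NQV]:[LSM] = 7/3:-5/18 = -42/5

[NQV]:[LSM] = -42/5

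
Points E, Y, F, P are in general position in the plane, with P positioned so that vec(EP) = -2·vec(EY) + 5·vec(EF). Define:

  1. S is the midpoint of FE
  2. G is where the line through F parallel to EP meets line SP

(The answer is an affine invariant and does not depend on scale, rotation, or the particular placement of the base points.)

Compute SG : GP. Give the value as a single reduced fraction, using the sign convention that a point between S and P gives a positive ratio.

SG:GP = -1/2

Set E = (0, 0), Y = (1, 0), F = (0, 1), P = (-2, 5); any affine frame gives the same invariant.
1. S is the midpoint of FE ⇒ S = (0, 1/2)
2. G is where the line through F parallel to EP meets line SP ⇒ G = (2, -4)
G = S + t·(P−S) with t = -1, so SG:GP = t:(1−t) = -1:2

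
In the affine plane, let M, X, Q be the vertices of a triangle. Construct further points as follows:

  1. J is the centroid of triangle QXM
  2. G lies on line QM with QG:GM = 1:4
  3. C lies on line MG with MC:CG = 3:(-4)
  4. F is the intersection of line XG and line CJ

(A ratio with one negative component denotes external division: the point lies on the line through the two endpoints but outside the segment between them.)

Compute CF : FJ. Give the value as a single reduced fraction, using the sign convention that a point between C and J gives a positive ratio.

CF:FJ = -16

Set M = (0, 0), X = (1, 0), Q = (0, 1); any affine frame gives the same invariant.
1. J is the centroid of triangle QXM ⇒ J = (1/3, 1/3)
2. G lies on line QM with QG:GM = 1:4 ⇒ G = (0, 4/5)
3. C lies on line MG with MC:CG = 3:(-4) ⇒ C = (0, -12/5)
4. F is the intersection of line XG and line CJ ⇒ F = (16/45, 116/225)
F = C + t·(J−C) with t = 16/15, so CF:FJ = t:(1−t) = 16/15:-1/15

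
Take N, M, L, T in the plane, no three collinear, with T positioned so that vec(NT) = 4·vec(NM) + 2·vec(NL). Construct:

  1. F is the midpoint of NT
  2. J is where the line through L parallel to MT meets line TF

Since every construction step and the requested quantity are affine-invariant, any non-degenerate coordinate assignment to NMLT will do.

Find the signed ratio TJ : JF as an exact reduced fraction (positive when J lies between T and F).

TJ:JF = -5/4

Assign N = (0, 0), M = (1, 0), L = (0, 1), T = (4, 2) — the answer is frame-independent, so this choice is without loss of generality.
1. F is the midpoint of NT ⇒ F = (2, 1)
2. J is where the line through L parallel to MT meets line TF ⇒ J = (-6, -3)
J = T + t·(F−T) with t = 5, so TJ:JF = t:(1−t) = 5:-4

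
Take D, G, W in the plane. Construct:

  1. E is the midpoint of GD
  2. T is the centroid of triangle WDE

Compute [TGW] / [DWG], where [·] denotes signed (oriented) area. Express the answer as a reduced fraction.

[TGW]:[DWG] = -1/2

Set D = (0, 0), G = (1, 0), W = (0, 1); any affine frame gives the same invariant.
1. E is the midpoint of GD ⇒ E = (1/2, 0)
2. T is the centroid of triangle WDE ⇒ T = (1/6, 1/3)
2·[TGW] = 1/2, 2·[DWG] = -1
[TGW]:[DWG] = 1/2:-1 = -1/2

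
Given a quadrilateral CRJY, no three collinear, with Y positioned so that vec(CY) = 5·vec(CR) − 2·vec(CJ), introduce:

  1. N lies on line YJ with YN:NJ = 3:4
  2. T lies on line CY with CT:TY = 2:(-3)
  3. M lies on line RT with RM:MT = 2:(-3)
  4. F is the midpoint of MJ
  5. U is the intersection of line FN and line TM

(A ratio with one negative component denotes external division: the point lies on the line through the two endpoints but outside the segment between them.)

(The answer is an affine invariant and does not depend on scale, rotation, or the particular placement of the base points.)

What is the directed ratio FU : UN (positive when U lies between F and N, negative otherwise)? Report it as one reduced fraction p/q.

FU:UN = 49/6

Assign C = (0, 0), R = (1, 0), J = (0, 1), Y = (5, -2) — the answer is frame-independent, so this choice is without loss of generality.
1. N lies on line YJ with YN:NJ = 3:4 ⇒ N = (20/7, -5/7)
2. T lies on line CY with CT:TY = 2:(-3) ⇒ T = (-10, 4)
3. M lies on line RT with RM:MT = 2:(-3) ⇒ M = (23, -8)
4. F is the midpoint of MJ ⇒ F = (23/2, -7/2)
5. U is the intersection of line FN and line TM ⇒ U = (19/5, -56/55)
U = F + t·(N−F) with t = 49/55, so FU:UN = t:(1−t) = 49/55:6/55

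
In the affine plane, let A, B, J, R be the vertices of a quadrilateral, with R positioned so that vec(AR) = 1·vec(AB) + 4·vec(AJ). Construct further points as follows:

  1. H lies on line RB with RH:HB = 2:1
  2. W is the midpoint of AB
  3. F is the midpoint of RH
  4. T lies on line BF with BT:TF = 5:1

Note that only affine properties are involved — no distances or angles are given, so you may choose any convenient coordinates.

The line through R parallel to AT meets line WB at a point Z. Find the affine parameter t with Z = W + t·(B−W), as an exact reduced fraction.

Choose coordinates A = (0, 0), B = (1, 0), J = (0, 1), R = (1, 4).
1. H lies on line RB with RH:HB = 2:1 ⇒ H = (1, 4/3)
2. W is the midpoint of AB ⇒ W = (1/2, 0)
3. F is the midpoint of RH ⇒ F = (1, 8/3)
4. T lies on line BF with BT:TF = 5:1 ⇒ T = (1, 20/9)
through R parallel to AT: direction (1, 20/9); meets WB at Z = (-4/5, 0)
Z = W + t·(B−W) with t = -13/5

t = -13/5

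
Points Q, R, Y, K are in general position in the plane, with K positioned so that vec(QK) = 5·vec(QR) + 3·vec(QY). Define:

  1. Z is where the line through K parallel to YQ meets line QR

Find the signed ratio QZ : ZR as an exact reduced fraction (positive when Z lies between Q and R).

Set Q = (0, 0), R = (1, 0), Y = (0, 1), K = (5, 3); any affine frame gives the same invariant.
1. Z is where the line through K parallel to YQ meets line QR ⇒ Z = (5, 0)
Z = Q + t·(R−Q) with t = 5, so QZ:ZR = t:(1−t) = 5:-4

QZ:ZR = -5/4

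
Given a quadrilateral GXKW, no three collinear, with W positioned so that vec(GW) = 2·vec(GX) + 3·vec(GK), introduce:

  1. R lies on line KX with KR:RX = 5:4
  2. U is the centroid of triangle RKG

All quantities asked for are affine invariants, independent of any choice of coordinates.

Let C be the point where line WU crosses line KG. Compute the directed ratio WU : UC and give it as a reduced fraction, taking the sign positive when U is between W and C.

Set G = (0, 0), X = (1, 0), K = (0, 1), W = (2, 3); any affine frame gives the same invariant.
1. R lies on line KX with KR:RX = 5:4 ⇒ R = (5/9, 4/9)
2. U is the centroid of triangle RKG ⇒ U = (5/27, 13/27)
line WU meets KG at C = (0, 11/49)
U = W + t·(C−W) with t = 49/54, so WU:UC = 49/54:5/54

WU:UC = 49/5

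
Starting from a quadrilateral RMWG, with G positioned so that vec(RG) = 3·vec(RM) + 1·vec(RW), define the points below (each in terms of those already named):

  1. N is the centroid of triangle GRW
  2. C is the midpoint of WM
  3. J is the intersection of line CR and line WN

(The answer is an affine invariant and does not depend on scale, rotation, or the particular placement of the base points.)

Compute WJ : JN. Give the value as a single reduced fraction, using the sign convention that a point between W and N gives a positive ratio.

Set R = (0, 0), M = (1, 0), W = (0, 1), G = (3, 1); any affine frame gives the same invariant.
1. N is the centroid of triangle GRW ⇒ N = (1, 2/3)
2. C is the midpoint of WM ⇒ C = (1/2, 1/2)
3. J is the intersection of line CR and line WN ⇒ J = (3/4, 3/4)
J = W + t·(N−W) with t = 3/4, so WJ:JN = t:(1−t) = 3/4:1/4

WJ:JN = 3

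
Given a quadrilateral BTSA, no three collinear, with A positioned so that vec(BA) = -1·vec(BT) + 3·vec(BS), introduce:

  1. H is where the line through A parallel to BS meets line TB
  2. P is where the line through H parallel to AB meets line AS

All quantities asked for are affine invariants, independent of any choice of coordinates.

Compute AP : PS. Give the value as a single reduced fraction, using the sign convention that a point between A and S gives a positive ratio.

AP:PS = -3/4

Choose coordinates B = (0, 0), T = (1, 0), S = (0, 1), A = (-1, 3).
1. H is where the line through A parallel to BS meets line TB ⇒ H = (-1, 0)
2. P is where the line through H parallel to AB meets line AS ⇒ P = (-4, 9)
P = A + t·(S−A) with t = -3, so AP:PS = t:(1−t) = -3:4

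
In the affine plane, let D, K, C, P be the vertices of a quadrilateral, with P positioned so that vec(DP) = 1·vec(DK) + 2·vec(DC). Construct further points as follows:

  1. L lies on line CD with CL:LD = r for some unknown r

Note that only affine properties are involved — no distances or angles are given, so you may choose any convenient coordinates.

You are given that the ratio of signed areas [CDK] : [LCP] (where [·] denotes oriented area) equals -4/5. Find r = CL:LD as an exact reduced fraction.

Work in coordinates with D = (0, 0), K = (1, 0), C = (0, 1), P = (1, 2).
1. With CL:LD = r, write λ = r/(r+1) so L = C + λ·(D−C); L is affine-linear in λ
Every point depending on L is an affine combination of L and λ-independent points, so each such coordinate is linear in λ; the λ² term in each signed area is a multiple of (D−C)×(D−C) = 0, so 2·[CDK] and 2·[LCP] are each linear in λ. Evaluating at λ=0 and λ=1:
  2·[CDK] = 1,   2·[LCP] = −λ
So [CDK]:[LCP] = (1) / (−λ). Setting this equal to -4/5:
  1 = -4/5·(−λ)  ⇒  λ = 5/4
Then r = λ/(1−λ) = (5/4)/(-1/4) = -5. Check: with r = -5, L = (0, -1/4) and [CDK]:[LCP] = -4/5 as required.

r = -5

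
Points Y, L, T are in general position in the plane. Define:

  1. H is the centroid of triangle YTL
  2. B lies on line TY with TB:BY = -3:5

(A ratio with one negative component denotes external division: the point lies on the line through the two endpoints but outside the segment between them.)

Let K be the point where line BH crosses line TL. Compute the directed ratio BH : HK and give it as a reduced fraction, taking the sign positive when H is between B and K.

Set Y = (0, 0), L = (1, 0), T = (0, 1); any affine frame gives the same invariant.
1. H is the centroid of triangle YTL ⇒ H = (1/3, 1/3)
2. B lies on line TY with TB:BY = -3:5 ⇒ B = (0, 5/2)
line BH meets TL at K = (3/11, 8/11)
H = B + t·(K−B) with t = 11/9, so BH:HK = 11/9:-2/9

BH:HK = -11/2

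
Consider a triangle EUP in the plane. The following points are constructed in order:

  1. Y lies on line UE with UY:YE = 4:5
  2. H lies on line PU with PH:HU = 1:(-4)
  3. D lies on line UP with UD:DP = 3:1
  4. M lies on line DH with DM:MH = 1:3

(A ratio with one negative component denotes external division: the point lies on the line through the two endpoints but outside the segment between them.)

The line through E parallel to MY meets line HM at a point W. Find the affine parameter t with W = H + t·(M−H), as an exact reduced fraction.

t = -131/84

Work in coordinates with E = (0, 0), U = (1, 0), P = (0, 1).
1. Y lies on line UE with UY:YE = 4:5 ⇒ Y = (5/9, 0)
2. H lies on line PU with PH:HU = 1:(-4) ⇒ H = (-1/3, 4/3)
3. D lies on line UP with UD:DP = 3:1 ⇒ D = (1/4, 3/4)
4. M lies on line DH with DM:MH = 1:3 ⇒ M = (5/48, 43/48)
through E parallel to MY: direction (65/144, -43/48); meets HM at W = (-65/64, 129/64)
W = H + t·(M−H) with t = -131/84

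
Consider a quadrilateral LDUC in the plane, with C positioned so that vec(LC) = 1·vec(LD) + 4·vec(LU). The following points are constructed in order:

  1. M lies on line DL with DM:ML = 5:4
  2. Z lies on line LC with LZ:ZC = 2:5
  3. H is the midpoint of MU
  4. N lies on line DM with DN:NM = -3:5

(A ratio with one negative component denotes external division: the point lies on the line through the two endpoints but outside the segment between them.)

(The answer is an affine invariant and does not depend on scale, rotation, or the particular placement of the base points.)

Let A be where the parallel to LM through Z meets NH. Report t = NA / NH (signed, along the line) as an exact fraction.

t = 16/7

Set L = (0, 0), D = (1, 0), U = (0, 1), C = (1, 4); any affine frame gives the same invariant.
1. M lies on line DL with DM:ML = 5:4 ⇒ M = (4/9, 0)
2. Z lies on line LC with LZ:ZC = 2:5 ⇒ Z = (2/7, 8/7)
3. H is the midpoint of MU ⇒ H = (2/9, 1/2)
4. N lies on line DM with DN:NM = -3:5 ⇒ N = (11/6, 0)
through Z parallel to LM: direction (4/9, 0); meets NH at A = (-233/126, 8/7)
A = N + t·(H−N) with t = 16/7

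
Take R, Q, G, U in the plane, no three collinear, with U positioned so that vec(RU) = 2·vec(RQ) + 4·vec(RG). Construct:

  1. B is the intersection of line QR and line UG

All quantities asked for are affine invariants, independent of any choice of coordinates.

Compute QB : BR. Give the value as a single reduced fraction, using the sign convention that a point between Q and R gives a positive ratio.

Work in coordinates with R = (0, 0), Q = (1, 0), G = (0, 1), U = (2, 4).
1. B is the intersection of line QR and line UG ⇒ B = (-2/3, 0)
B = Q + t·(R−Q) with t = 5/3, so QB:BR = t:(1−t) = 5/3:-2/3

QB:BR = -5/2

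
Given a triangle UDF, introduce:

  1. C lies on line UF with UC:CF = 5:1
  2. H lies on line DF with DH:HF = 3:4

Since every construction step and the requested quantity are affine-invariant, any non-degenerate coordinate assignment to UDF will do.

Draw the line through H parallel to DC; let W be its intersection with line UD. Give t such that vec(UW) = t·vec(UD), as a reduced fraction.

Assign U = (0, 0), D = (1, 0), F = (0, 1) — the answer is frame-independent, so this choice is without loss of generality.
1. C lies on line UF with UC:CF = 5:1 ⇒ C = (0, 5/6)
2. H lies on line DF with DH:HF = 3:4 ⇒ H = (4/7, 3/7)
through H parallel to DC: direction (-1, 5/6); meets UD at W = (38/35, 0)
W = U + t·(D−U) with t = 38/35

t = 38/35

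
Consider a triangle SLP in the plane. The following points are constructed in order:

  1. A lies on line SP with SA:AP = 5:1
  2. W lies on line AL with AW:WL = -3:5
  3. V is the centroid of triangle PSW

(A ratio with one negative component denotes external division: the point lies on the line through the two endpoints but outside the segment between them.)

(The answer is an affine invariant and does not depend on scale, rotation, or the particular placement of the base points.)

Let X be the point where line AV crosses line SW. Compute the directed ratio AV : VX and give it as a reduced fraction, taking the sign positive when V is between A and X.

Set S = (0, 0), L = (1, 0), P = (0, 1); any affine frame gives the same invariant.
1. A lies on line SP with SA:AP = 5:1 ⇒ A = (0, 5/6)
2. W lies on line AL with AW:WL = -3:5 ⇒ W = (-3/2, 25/12)
3. V is the centroid of triangle PSW ⇒ V = (-1/2, 37/36)
line AV meets SW at X = (-5/6, 125/108)
V = A + t·(X−A) with t = 3/5, so AV:VX = 3/5:2/5

AV:VX = 3/2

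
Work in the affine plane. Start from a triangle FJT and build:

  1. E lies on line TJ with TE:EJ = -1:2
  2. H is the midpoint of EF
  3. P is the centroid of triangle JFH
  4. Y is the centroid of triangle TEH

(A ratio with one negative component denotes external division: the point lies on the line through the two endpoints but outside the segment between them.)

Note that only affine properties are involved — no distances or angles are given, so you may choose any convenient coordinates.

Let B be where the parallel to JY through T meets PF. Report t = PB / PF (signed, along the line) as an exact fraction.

Choose coordinates F = (0, 0), J = (1, 0), T = (0, 1).
1. E lies on line TJ with TE:EJ = -1:2 ⇒ E = (-1, 2)
2. H is the midpoint of EF ⇒ H = (-1/2, 1)
3. P is the centroid of triangle JFH ⇒ P = (1/6, 1/3)
4. Y is the centroid of triangle TEH ⇒ Y = (-1/2, 4/3)
through T parallel to JY: direction (-3/2, 4/3); meets PF at B = (9/26, 9/13)
B = P + t·(F−P) with t = -14/13

t = -14/13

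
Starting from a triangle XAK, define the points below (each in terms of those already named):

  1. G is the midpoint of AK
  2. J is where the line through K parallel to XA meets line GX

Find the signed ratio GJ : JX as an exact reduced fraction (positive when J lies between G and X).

Assign X = (0, 0), A = (1, 0), K = (0, 1) — the answer is frame-independent, so this choice is without loss of generality.
1. G is the midpoint of AK ⇒ G = (1/2, 1/2)
2. J is where the line through K parallel to XA meets line GX ⇒ J = (1, 1)
J = G + t·(X−G) with t = -1, so GJ:JX = t:(1−t) = -1:2

GJ:JX = -1/2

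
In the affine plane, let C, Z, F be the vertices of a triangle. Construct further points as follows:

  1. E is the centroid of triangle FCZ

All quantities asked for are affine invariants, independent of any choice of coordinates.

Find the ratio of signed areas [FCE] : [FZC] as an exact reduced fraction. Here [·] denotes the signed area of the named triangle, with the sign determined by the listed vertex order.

[FCE]:[FZC] = -1/3

Assign C = (0, 0), Z = (1, 0), F = (0, 1) — the answer is frame-independent, so this choice is without loss of generality.
1. E is the centroid of triangle FCZ ⇒ E = (1/3, 1/3)
2·[FCE] = 1/3, 2·[FZC] = -1
[FCE]:[FZC] = 1/3:-1 = -1/3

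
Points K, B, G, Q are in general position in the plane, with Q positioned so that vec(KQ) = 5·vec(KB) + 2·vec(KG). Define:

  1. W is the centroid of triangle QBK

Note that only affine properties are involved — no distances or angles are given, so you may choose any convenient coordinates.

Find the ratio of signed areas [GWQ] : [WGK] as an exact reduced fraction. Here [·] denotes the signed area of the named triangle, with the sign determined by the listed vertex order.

Choose coordinates K = (0, 0), B = (1, 0), G = (0, 1), Q = (5, 2).
1. W is the centroid of triangle QBK ⇒ W = (2, 2/3)
2·[GWQ] = 11/3, 2·[WGK] = 2
[GWQ]:[WGK] = 11/3:2 = 11/6

[GWQ]:[WGK] = 11/6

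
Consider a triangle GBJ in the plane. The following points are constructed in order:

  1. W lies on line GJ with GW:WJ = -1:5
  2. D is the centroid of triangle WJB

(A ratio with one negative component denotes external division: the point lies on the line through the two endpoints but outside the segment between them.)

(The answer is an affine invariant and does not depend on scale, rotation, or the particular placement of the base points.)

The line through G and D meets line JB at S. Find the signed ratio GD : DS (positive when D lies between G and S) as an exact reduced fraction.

GD:DS = 7/5

Choose coordinates G = (0, 0), B = (1, 0), J = (0, 1).
1. W lies on line GJ with GW:WJ = -1:5 ⇒ W = (0, -1/4)
2. D is the centroid of triangle WJB ⇒ D = (1/3, 1/4)
line GD meets JB at S = (4/7, 3/7)
D = G + t·(S−G) with t = 7/12, so GD:DS = 7/12:5/12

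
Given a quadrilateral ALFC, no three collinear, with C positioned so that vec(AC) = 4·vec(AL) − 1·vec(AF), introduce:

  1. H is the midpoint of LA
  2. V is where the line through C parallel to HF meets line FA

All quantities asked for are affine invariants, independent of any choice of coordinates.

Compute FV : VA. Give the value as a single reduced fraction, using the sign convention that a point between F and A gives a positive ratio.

Work in coordinates with A = (0, 0), L = (1, 0), F = (0, 1), C = (4, -1).
1. H is the midpoint of LA ⇒ H = (1/2, 0)
2. V is where the line through C parallel to HF meets line FA ⇒ V = (0, 7)
V = F + t·(A−F) with t = -6, so FV:VA = t:(1−t) = -6:7

FV:VA = -6/7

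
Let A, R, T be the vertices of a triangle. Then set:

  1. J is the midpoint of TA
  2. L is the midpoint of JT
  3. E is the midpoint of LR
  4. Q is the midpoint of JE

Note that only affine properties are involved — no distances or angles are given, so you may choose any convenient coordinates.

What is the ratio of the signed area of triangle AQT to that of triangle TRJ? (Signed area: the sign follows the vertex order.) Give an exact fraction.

Assign A = (0, 0), R = (1, 0), T = (0, 1) — the answer is frame-independent, so this choice is without loss of generality.
1. J is the midpoint of TA ⇒ J = (0, 1/2)
2. L is the midpoint of JT ⇒ L = (0, 3/4)
3. E is the midpoint of LR ⇒ E = (1/2, 3/8)
4. Q is the midpoint of JE ⇒ Q = (1/4, 7/16)
2·[AQT] = 1/4, 2·[TRJ] = -1/2
[AQT]:[TRJ] = 1/4:-1/2 = -1/2

[AQT]:[TRJ] = -1/2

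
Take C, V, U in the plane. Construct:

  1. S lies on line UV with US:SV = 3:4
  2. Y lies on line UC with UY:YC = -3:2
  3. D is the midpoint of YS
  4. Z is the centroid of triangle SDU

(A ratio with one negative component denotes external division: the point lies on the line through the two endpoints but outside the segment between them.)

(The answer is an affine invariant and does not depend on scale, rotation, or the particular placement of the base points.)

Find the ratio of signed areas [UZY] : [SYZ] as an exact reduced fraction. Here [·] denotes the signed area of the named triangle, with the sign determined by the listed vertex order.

[UZY]:[SYZ] = 3/2

Assign C = (0, 0), V = (1, 0), U = (0, 1) — the answer is frame-independent, so this choice is without loss of generality.
1. S lies on line UV with US:SV = 3:4 ⇒ S = (3/7, 4/7)
2. Y lies on line UC with UY:YC = -3:2 ⇒ Y = (0, -2)
3. D is the midpoint of YS ⇒ D = (3/14, -5/7)
4. Z is the centroid of triangle SDU ⇒ Z = (3/14, 2/7)
2·[UZY] = -9/14, 2·[SYZ] = -3/7
[UZY]:[SYZ] = -9/14:-3/7 = 3/2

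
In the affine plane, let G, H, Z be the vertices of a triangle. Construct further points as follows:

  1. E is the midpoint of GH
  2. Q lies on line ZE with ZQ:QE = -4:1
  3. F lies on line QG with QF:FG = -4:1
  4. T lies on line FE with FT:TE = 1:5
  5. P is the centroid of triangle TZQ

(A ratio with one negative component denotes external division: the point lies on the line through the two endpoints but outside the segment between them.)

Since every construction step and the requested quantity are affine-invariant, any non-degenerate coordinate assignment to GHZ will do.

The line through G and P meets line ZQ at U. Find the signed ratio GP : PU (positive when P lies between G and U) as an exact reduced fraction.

GP:PU = 17/10

Set G = (0, 0), H = (1, 0), Z = (0, 1); any affine frame gives the same invariant.
1. E is the midpoint of GH ⇒ E = (1/2, 0)
2. Q lies on line ZE with ZQ:QE = -4:1 ⇒ Q = (2/3, -1/3)
3. F lies on line QG with QF:FG = -4:1 ⇒ F = (-2/9, 1/9)
4. T lies on line FE with FT:TE = 1:5 ⇒ T = (-11/108, 5/54)
5. P is the centroid of triangle TZQ ⇒ P = (61/324, 41/162)
line GP meets ZQ at U = (61/204, 41/102)
P = G + t·(U−G) with t = 17/27, so GP:PU = 17/27:10/27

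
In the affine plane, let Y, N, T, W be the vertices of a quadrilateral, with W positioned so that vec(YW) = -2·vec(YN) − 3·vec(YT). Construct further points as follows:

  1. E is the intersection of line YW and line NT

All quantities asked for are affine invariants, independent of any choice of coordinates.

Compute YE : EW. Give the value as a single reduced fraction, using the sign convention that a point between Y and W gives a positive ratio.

Set Y = (0, 0), N = (1, 0), T = (0, 1), W = (-2, -3); any affine frame gives the same invariant.
1. E is the intersection of line YW and line NT ⇒ E = (2/5, 3/5)
E = Y + t·(W−Y) with t = -1/5, so YE:EW = t:(1−t) = -1/5:6/5

YE:EW = -1/6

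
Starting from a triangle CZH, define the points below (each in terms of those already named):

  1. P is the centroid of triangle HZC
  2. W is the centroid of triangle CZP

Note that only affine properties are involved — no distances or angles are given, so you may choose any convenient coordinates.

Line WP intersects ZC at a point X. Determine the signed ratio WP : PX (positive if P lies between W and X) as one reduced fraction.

Set C = (0, 0), Z = (1, 0), H = (0, 1); any affine frame gives the same invariant.
1. P is the centroid of triangle HZC ⇒ P = (1/3, 1/3)
2. W is the centroid of triangle CZP ⇒ W = (4/9, 1/9)
line WP meets ZC at X = (1/2, 0)
P = W + t·(X−W) with t = -2, so WP:PX = -2:3

WP:PX = -2/3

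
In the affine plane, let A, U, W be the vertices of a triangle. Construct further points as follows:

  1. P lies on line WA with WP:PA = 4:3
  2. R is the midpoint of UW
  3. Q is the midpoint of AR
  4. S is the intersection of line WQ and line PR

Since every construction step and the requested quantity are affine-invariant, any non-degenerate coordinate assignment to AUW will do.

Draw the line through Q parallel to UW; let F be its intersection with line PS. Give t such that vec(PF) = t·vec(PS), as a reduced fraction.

t = 11/32

Assign A = (0, 0), U = (1, 0), W = (0, 1) — the answer is frame-independent, so this choice is without loss of generality.
1. P lies on line WA with WP:PA = 4:3 ⇒ P = (0, 3/7)
2. R is the midpoint of UW ⇒ R = (1/2, 1/2)
3. Q is the midpoint of AR ⇒ Q = (1/4, 1/4)
4. S is the intersection of line WQ and line PR ⇒ S = (2/11, 5/11)
through Q parallel to UW: direction (-1, 1); meets PS at F = (1/16, 7/16)
F = P + t·(S−P) with t = 11/32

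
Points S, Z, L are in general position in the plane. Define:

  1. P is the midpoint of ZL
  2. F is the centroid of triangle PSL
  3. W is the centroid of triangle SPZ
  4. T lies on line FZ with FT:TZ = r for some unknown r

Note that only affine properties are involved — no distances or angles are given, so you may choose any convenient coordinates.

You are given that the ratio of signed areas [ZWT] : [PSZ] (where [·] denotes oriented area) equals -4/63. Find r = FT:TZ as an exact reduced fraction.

r = 5/2

Set S = (0, 0), Z = (1, 0), L = (0, 1); any affine frame gives the same invariant.
1. P is the midpoint of ZL ⇒ P = (1/2, 1/2)
2. F is the centroid of triangle PSL ⇒ F = (1/6, 1/2)
3. W is the centroid of triangle SPZ ⇒ W = (1/2, 1/6)
4. With FT:TZ = r, write λ = r/(r+1) so T = F + λ·(Z−F); T is affine-linear in λ
Every point depending on T is an affine combination of T and λ-independent points, so each such coordinate is linear in λ; the λ² term in each signed area is a multiple of (Z−F)×(Z−F) = 0, so 2·[ZWT] and 2·[PSZ] are each linear in λ. Evaluating at λ=0 and λ=1:
  2·[ZWT] = 1/9·λ − 1/9,   2·[PSZ] = 1/2
So [ZWT]:[PSZ] = (1/9·λ − 1/9) / (1/2). Setting this equal to -4/63:
  1/9·λ − 1/9 = -4/63·(1/2)  ⇒  λ = 5/7
Then r = λ/(1−λ) = (5/7)/(2/7) = 5/2. Check: with r = 5/2, T = (16/21, 1/7) and [ZWT]:[PSZ] = -4/63 as required.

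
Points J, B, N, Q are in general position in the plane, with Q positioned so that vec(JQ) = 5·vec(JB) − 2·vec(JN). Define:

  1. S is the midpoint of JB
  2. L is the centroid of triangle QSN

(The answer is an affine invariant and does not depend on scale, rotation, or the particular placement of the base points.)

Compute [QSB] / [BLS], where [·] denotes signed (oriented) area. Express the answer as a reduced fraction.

[QSB]:[BLS] = 6

Choose coordinates J = (0, 0), B = (1, 0), N = (0, 1), Q = (5, -2).
1. S is the midpoint of JB ⇒ S = (1/2, 0)
2. L is the centroid of triangle QSN ⇒ L = (11/6, -1/3)
2·[QSB] = -1, 2·[BLS] = -1/6
[QSB]:[BLS] = -1:-1/6 = 6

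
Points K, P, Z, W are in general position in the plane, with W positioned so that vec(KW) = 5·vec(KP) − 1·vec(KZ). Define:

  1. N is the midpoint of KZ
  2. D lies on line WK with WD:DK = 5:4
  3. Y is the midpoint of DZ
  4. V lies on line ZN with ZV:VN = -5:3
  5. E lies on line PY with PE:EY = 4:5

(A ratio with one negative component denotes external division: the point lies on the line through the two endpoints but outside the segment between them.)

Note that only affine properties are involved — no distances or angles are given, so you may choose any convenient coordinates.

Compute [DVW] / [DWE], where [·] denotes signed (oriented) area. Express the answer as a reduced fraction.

Assign K = (0, 0), P = (1, 0), Z = (0, 1), W = (5, -1) — the answer is frame-independent, so this choice is without loss of generality.
1. N is the midpoint of KZ ⇒ N = (0, 1/2)
2. D lies on line WK with WD:DK = 5:4 ⇒ D = (20/9, -4/9)
3. Y is the midpoint of DZ ⇒ Y = (10/9, 5/18)
4. V lies on line ZN with ZV:VN = -5:3 ⇒ V = (0, -1/4)
5. E lies on line PY with PE:EY = 4:5 ⇒ E = (85/81, 10/81)
2·[DVW] = 25/36, 2·[DWE] = 25/27
[DVW]:[DWE] = 25/36:25/27 = 3/4

[DVW]:[DWE] = 3/4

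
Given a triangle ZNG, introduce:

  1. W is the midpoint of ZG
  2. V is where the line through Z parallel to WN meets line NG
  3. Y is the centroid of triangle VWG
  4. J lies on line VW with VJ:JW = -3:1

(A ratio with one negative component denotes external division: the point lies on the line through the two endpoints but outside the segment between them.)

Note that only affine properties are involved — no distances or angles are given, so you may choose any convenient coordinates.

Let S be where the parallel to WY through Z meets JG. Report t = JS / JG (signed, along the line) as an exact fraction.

Work in coordinates with Z = (0, 0), N = (1, 0), G = (0, 1).
1. W is the midpoint of ZG ⇒ W = (0, 1/2)
2. V is where the line through Z parallel to WN meets line NG ⇒ V = (2, -1)
3. Y is the centroid of triangle VWG ⇒ Y = (2/3, 1/6)
4. J lies on line VW with VJ:JW = -3:1 ⇒ J = (-1, 5/4)
through Z parallel to WY: direction (2/3, -1/3); meets JG at S = (-4, 2)
S = J + t·(G−J) with t = -3

t = -3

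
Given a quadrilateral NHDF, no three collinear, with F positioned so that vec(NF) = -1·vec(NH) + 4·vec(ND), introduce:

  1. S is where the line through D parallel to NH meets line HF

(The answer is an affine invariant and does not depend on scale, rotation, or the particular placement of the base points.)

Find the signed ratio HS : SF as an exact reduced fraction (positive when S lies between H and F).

HS:SF = 1/3

Choose coordinates N = (0, 0), H = (1, 0), D = (0, 1), F = (-1, 4).
1. S is where the line through D parallel to NH meets line HF ⇒ S = (1/2, 1)
S = H + t·(F−H) with t = 1/4, so HS:SF = t:(1−t) = 1/4:3/4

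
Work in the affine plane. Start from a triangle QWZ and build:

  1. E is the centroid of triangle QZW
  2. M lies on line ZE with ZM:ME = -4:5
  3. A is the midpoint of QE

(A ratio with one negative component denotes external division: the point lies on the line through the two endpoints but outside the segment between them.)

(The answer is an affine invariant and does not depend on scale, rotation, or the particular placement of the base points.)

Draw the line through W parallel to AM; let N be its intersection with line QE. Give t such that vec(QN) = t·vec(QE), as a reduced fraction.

Work in coordinates with Q = (0, 0), W = (1, 0), Z = (0, 1).
1. E is the centroid of triangle QZW ⇒ E = (1/3, 1/3)
2. M lies on line ZE with ZM:ME = -4:5 ⇒ M = (-4/3, 11/3)
3. A is the midpoint of QE ⇒ A = (1/6, 1/6)
through W parallel to AM: direction (-3/2, 7/2); meets QE at N = (7/10, 7/10)
N = Q + t·(E−Q) with t = 21/10

t = 21/10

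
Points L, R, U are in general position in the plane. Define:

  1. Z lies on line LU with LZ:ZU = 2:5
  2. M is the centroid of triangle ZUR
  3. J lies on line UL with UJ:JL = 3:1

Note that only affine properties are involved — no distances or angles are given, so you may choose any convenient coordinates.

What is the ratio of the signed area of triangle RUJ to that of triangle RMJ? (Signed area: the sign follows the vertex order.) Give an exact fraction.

Assign L = (0, 0), R = (1, 0), U = (0, 1) — the answer is frame-independent, so this choice is without loss of generality.
1. Z lies on line LU with LZ:ZU = 2:5 ⇒ Z = (0, 2/7)
2. M is the centroid of triangle ZUR ⇒ M = (1/3, 3/7)
3. J lies on line UL with UJ:JL = 3:1 ⇒ J = (0, 1/4)
2·[RUJ] = 3/4, 2·[RMJ] = 11/42
[RUJ]:[RMJ] = 3/4:11/42 = 63/22

[RUJ]:[RMJ] = 63/22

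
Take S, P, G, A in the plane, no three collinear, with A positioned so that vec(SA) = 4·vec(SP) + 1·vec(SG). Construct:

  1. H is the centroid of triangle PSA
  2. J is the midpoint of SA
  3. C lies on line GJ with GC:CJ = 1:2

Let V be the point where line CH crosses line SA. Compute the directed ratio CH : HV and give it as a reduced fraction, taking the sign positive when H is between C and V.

Assign S = (0, 0), P = (1, 0), G = (0, 1), A = (4, 1) — the answer is frame-independent, so this choice is without loss of generality.
1. H is the centroid of triangle PSA ⇒ H = (5/3, 1/3)
2. J is the midpoint of SA ⇒ J = (2, 1/2)
3. C lies on line GJ with GC:CJ = 1:2 ⇒ C = (2/3, 5/6)
line CH meets SA at V = (14/9, 7/18)
H = C + t·(V−C) with t = 9/8, so CH:HV = 9/8:-1/8

CH:HV = -9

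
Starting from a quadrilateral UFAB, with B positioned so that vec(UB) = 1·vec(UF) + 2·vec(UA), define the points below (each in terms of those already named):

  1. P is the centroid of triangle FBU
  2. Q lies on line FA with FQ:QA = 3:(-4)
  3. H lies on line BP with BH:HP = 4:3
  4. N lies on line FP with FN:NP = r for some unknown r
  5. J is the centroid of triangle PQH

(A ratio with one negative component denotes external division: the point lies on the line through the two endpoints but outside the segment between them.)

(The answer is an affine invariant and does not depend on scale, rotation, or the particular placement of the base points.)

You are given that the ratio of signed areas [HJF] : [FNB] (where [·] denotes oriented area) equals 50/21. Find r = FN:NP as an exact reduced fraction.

r = 3/2

Assign U = (0, 0), F = (1, 0), A = (0, 1), B = (1, 2) — the answer is frame-independent, so this choice is without loss of generality.
1. P is the centroid of triangle FBU ⇒ P = (2/3, 2/3)
2. Q lies on line FA with FQ:QA = 3:(-4) ⇒ Q = (4, -3)
3. H lies on line BP with BH:HP = 4:3 ⇒ H = (17/21, 26/21)
4. With FN:NP = r, write λ = r/(r+1) so N = F + λ·(P−F); N is affine-linear in λ
5. J is the centroid of triangle PQH ⇒ J = (115/63, -23/63)
Every point depending on N is an affine combination of N and λ-independent points, so each such coordinate is linear in λ; the λ² term in each signed area is a multiple of (P−F)×(P−F) = 0, so 2·[HJF] and 2·[FNB] are each linear in λ. Evaluating at λ=0 and λ=1:
  2·[HJF] = -20/21,   2·[FNB] = -2/3·λ
So [HJF]:[FNB] = (-20/21) / (-2/3·λ). Setting this equal to 50/21:
  -20/21 = 50/21·(-2/3·λ)  ⇒  λ = 3/5
Then r = λ/(1−λ) = (3/5)/(2/5) = 3/2. Check: with r = 3/2, N = (4/5, 2/5) and [HJF]:[FNB] = 50/21 as required.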